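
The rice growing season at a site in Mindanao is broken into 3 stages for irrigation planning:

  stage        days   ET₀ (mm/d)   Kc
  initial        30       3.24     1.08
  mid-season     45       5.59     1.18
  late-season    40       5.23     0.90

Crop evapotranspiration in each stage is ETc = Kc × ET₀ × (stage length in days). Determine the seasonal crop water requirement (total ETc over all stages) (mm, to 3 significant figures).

initial: 1.08 × 3.24 × 30 = 104.98 mm
mid-season: 1.18 × 5.59 × 45 = 296.83 mm
late-season: 0.90 × 5.23 × 40 = 188.28 mm
Seasonal total = 590.09 mm

590 mm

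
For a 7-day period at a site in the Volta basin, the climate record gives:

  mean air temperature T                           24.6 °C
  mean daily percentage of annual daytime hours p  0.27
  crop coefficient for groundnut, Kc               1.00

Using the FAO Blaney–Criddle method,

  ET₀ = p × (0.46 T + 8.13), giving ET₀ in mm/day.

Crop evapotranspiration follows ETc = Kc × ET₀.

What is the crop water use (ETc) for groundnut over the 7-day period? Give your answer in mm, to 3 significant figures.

36.8 mm

ET₀ = 0.27 × (0.46 × 24.6 + 8.13) = 0.27 × 19.446 = 5.2504 mm/d
ETc = Kc × ET₀ = 1.00 × 5.2504 = 5.2504 mm/d
Over 7 days: 5.2504 × 7 = 36.753 mm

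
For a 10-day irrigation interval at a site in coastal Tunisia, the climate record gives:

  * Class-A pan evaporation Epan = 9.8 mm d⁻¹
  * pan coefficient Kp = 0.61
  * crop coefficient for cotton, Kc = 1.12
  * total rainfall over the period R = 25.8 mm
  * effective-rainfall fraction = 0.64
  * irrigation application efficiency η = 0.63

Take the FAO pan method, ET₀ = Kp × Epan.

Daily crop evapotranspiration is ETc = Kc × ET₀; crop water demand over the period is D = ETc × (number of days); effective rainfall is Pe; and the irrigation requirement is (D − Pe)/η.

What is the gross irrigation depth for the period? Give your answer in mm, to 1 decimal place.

ET₀ = 0.61 × 9.8 = 5.9780 mm/d
ETc = Kc × ET₀ = 1.12 × 5.9780 = 6.6954 mm/d
Crop demand D = ETc × 10 d = 6.6954 × 10 = 66.954 mm
Pe = 0.64 × 25.8 = 16.512 mm
D − Pe = 66.954 − 16.512 = 50.442 mm
Gross irrigation = 50.442 / 0.63 = 80.067 mm

80.1 mm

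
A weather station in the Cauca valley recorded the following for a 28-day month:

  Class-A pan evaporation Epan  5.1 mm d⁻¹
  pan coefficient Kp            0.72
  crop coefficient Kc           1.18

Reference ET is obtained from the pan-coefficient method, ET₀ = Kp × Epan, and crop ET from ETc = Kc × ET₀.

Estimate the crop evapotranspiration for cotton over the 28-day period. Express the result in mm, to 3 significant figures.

ET₀ = 0.72 × 5.1 = 3.6720 mm/d
ETc = Kc × ET₀ = 1.18 × 3.6720 = 4.3330 mm/d
Over 28 days: 4.3330 × 28 = 121.324 mm

121 mm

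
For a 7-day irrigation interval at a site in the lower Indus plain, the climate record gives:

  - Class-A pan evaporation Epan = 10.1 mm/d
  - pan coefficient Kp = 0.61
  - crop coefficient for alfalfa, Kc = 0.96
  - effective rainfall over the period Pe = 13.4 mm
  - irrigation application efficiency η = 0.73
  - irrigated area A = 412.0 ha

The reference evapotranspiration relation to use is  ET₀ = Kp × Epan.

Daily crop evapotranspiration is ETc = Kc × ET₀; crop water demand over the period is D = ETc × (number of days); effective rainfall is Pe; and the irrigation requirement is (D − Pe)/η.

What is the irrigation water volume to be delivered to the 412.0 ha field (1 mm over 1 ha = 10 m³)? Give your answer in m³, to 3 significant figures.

ET₀ = 0.61 × 10.1 = 6.1610 mm/d
ETc = Kc × ET₀ = 0.96 × 6.1610 = 5.9146 mm/d
Crop demand D = ETc × 7 d = 5.9146 × 7 = 41.402 mm
D − Pe = 41.402 − 13.4 = 28.002 mm
Gross irrigation = 28.002 / 0.73 = 38.359 mm
Volume = 38.359 mm × 412.0 ha × 10 = 158039.1 m³

158000 m³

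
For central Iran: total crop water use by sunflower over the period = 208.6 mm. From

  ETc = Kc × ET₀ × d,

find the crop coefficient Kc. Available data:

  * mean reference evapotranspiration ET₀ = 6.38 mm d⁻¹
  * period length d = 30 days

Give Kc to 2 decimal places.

ETc = Kc × ET₀ × d  ⇒  Kc = ETc / (ET₀ × d)
Kc = 208.6 / (6.38 × 30) = 208.6 / 191.40 = 1.0899

1.09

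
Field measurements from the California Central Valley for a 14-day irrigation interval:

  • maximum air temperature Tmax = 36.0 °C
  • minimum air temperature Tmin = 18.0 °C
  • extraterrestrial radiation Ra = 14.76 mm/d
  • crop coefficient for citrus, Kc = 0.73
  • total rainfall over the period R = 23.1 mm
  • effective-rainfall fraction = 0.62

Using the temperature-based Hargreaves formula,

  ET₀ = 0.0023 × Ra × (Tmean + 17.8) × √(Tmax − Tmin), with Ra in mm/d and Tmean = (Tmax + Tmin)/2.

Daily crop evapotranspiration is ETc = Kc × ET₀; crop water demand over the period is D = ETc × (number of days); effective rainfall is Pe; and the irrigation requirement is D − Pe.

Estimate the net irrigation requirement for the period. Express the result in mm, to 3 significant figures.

Tmean = (36.0 + 18.0)/2 = 27.00 °C
ET₀ = 0.0023 × 14.76 × (27.00 + 17.8) × √18.0 = 0.0023 × 14.76 × 44.80 × 4.2426 = 6.4524 mm/d
ETc = Kc × ET₀ = 0.73 × 6.4524 = 4.7103 mm/d
Crop demand D = ETc × 14 d = 4.7103 × 14 = 65.944 mm
Pe = 0.62 × 23.1 = 14.322 mm
D − Pe = 65.944 − 14.322 = 51.622 mm

51.6 mm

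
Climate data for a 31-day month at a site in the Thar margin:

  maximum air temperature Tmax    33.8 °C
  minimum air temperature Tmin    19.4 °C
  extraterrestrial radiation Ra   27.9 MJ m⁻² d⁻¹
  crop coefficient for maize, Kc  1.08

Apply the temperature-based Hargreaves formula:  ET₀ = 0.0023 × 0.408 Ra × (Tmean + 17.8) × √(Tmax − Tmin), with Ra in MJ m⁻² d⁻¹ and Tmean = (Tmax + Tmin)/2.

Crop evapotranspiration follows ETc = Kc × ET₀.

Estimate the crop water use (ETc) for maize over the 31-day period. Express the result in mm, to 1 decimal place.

Tmean = (33.8 + 19.4)/2 = 26.60 °C
0.408 Ra = 0.408 × 27.9 = 11.3832 mm/d equivalent
ET₀ = 0.0023 × 11.3832 × (26.60 + 17.8) × √14.4 = 0.0023 × 11.3832 × 44.40 × 3.7947 = 4.4112 mm/d
ETc = Kc × ET₀ = 1.08 × 4.4112 = 4.7641 mm/d
Over 31 days: 4.7641 × 31 = 147.687 mm

147.7 mm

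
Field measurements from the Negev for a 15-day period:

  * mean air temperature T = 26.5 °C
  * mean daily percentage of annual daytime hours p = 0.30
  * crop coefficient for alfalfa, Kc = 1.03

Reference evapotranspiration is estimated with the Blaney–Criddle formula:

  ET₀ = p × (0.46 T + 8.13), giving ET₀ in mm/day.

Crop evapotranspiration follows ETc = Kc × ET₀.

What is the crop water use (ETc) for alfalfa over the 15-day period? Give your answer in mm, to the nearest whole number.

94 mm

ET₀ = 0.30 × (0.46 × 26.5 + 8.13) = 0.30 × 20.320 = 6.0960 mm/d
ETc = Kc × ET₀ = 1.03 × 6.0960 = 6.2789 mm/d
Over 15 days: 6.2789 × 15 = 94.184 mm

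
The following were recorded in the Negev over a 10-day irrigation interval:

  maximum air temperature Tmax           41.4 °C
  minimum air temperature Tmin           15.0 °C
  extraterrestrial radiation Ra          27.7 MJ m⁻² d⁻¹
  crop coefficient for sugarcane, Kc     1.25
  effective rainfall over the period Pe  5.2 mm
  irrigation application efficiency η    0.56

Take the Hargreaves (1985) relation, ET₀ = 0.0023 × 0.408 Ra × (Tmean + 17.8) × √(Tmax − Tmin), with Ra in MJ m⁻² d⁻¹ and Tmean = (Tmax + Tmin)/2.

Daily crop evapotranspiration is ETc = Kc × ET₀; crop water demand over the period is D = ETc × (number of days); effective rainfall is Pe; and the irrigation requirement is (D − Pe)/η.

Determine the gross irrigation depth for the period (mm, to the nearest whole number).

128 mm

Tmean = (41.4 + 15.0)/2 = 28.20 °C
0.408 Ra = 0.408 × 27.7 = 11.3016 mm/d equivalent
ET₀ = 0.0023 × 11.3016 × (28.20 + 17.8) × √26.4 = 0.0023 × 11.3016 × 46.00 × 5.1381 = 6.1437 mm/d
ETc = Kc × ET₀ = 1.25 × 6.1437 = 7.6796 mm/d
Crop demand D = ETc × 10 d = 7.6796 × 10 = 76.796 mm
D − Pe = 76.796 − 5.2 = 71.596 mm
Gross irrigation = 71.596 / 0.56 = 127.850 mm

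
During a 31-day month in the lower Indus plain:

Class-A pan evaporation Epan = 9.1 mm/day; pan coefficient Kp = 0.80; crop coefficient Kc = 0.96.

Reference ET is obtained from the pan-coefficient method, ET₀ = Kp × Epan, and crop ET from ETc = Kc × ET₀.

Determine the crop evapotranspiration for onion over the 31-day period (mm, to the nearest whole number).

217 mm

ET₀ = 0.80 × 9.1 = 7.2800 mm/d
ETc = Kc × ET₀ = 0.96 × 7.2800 = 6.9888 mm/d
Over 31 days: 6.9888 × 31 = 216.653 mm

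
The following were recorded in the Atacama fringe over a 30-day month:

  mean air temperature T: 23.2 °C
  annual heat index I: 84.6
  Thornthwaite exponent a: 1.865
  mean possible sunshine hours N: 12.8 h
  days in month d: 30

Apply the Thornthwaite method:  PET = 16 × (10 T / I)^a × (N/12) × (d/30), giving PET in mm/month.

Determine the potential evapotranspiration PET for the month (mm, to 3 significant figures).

112 mm

10T/I = 10 × 23.2 / 84.6 = 2.7423
(10T/I)^a = 2.7423^1.865 = 6.5627
Uncorrected PET = 16 × 6.5627 = 105.003 mm
Correction = (N/12)(d/30) = (12.8/12)(30/30) = 1.0667
PET = 105.003 × 1.0667 = 112.007 mm/month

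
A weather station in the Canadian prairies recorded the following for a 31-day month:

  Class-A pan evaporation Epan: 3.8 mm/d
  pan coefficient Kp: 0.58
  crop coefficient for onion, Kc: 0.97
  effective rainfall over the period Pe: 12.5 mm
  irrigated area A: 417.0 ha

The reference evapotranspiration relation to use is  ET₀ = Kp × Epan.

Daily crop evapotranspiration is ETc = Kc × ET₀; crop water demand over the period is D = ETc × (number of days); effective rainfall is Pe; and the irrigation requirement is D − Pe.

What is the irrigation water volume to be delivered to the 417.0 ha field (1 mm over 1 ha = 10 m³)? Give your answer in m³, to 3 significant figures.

ET₀ = 0.58 × 3.8 = 2.2040 mm/d
ETc = Kc × ET₀ = 0.97 × 2.2040 = 2.1379 mm/d
Crop demand D = ETc × 31 d = 2.1379 × 31 = 66.275 mm
D − Pe = 66.275 − 12.5 = 53.775 mm
Volume = 53.775 mm × 417.0 ha × 10 = 224241.8 m³

224000 m³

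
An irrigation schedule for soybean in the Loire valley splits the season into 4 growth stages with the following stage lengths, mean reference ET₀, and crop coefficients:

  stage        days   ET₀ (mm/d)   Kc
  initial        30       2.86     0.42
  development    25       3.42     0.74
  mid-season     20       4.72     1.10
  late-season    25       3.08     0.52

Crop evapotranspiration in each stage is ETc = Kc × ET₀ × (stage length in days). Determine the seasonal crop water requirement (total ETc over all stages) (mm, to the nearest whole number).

243 mm

initial: 0.42 × 2.86 × 30 = 36.04 mm
development: 0.74 × 3.42 × 25 = 63.27 mm
mid-season: 1.10 × 4.72 × 20 = 103.84 mm
late-season: 0.52 × 3.08 × 25 = 40.04 mm
Seasonal total = 243.19 mm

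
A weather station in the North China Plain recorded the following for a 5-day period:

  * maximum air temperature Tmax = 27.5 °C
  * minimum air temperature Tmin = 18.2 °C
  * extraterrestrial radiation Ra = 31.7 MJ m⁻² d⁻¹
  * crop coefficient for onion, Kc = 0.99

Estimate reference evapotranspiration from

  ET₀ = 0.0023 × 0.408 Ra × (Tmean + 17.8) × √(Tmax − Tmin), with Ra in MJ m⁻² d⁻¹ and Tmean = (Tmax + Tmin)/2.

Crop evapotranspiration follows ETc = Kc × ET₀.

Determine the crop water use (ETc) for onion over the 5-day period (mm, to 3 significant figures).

18.3 mm

Tmean = (27.5 + 18.2)/2 = 22.85 °C
0.408 Ra = 0.408 × 31.7 = 12.9336 mm/d equivalent
ET₀ = 0.0023 × 12.9336 × (22.85 + 17.8) × √9.3 = 0.0023 × 12.9336 × 40.65 × 3.0496 = 3.6877 mm/d
ETc = Kc × ET₀ = 0.99 × 3.6877 = 3.6508 mm/d
Over 5 days: 3.6508 × 5 = 18.254 mm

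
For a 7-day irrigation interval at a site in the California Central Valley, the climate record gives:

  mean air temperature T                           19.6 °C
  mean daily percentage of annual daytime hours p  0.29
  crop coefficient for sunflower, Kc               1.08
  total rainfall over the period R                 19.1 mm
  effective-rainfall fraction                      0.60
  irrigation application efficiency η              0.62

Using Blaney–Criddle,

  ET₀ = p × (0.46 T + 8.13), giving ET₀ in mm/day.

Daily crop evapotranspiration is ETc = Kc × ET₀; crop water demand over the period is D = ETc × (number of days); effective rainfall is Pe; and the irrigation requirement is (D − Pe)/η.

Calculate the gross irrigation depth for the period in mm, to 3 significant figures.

ET₀ = 0.29 × (0.46 × 19.6 + 8.13) = 0.29 × 17.146 = 4.9723 mm/d
ETc = Kc × ET₀ = 1.08 × 4.9723 = 5.3701 mm/d
Crop demand D = ETc × 7 d = 5.3701 × 7 = 37.591 mm
Pe = 0.60 × 19.1 = 11.460 mm
D − Pe = 37.591 − 11.460 = 26.131 mm
Gross irrigation = 26.131 / 0.62 = 42.147 mm

42.1 mm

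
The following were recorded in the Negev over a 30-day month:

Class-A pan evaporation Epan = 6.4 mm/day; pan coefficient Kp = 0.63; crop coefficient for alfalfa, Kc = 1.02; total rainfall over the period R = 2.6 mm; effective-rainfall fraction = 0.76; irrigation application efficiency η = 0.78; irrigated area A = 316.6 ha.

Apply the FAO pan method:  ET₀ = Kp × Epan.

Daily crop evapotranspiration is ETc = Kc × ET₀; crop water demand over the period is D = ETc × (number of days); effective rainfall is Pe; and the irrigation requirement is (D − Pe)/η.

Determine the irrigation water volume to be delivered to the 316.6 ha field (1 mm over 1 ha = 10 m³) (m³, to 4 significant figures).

492800 m³

ET₀ = 0.63 × 6.4 = 4.0320 mm/d
ETc = Kc × ET₀ = 1.02 × 4.0320 = 4.1126 mm/d
Crop demand D = ETc × 30 d = 4.1126 × 30 = 123.378 mm
Pe = 0.76 × 2.6 = 1.976 mm
D − Pe = 123.378 − 1.976 = 121.402 mm
Gross irrigation = 121.402 / 0.78 = 155.644 mm
Volume = 155.644 mm × 316.6 ha × 10 = 492768.9 m³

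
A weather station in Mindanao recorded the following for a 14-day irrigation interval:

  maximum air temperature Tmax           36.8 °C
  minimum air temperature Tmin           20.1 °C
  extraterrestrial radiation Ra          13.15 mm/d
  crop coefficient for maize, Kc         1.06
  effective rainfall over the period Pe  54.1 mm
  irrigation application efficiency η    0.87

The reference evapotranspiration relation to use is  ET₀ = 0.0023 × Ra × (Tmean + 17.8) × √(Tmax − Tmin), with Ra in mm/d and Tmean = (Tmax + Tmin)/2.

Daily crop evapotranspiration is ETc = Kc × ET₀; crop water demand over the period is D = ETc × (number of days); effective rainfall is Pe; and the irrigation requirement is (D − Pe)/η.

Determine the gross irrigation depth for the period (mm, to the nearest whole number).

Tmean = (36.8 + 20.1)/2 = 28.45 °C
ET₀ = 0.0023 × 13.15 × (28.45 + 17.8) × √16.7 = 0.0023 × 13.15 × 46.25 × 4.0866 = 5.7165 mm/d
ETc = Kc × ET₀ = 1.06 × 5.7165 = 6.0595 mm/d
Crop demand D = ETc × 14 d = 6.0595 × 14 = 84.833 mm
D − Pe = 84.833 − 54.1 = 30.733 mm
Gross irrigation = 30.733 / 0.87 = 35.325 mm

35 mm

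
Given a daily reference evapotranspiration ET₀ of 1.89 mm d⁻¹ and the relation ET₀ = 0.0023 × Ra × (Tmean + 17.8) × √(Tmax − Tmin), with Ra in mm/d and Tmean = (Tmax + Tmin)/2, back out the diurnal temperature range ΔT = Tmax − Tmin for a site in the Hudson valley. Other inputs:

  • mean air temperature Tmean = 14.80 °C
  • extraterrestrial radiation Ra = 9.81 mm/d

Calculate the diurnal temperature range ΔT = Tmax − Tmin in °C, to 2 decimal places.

6.60 °C

√ΔT = ET₀ / [0.0023 × Ra × (Tmean+17.8)] = 1.89 / (0.0023 × 9.81 × 32.60) = 2.5695
ΔT = 2.5695² = 6.602 °C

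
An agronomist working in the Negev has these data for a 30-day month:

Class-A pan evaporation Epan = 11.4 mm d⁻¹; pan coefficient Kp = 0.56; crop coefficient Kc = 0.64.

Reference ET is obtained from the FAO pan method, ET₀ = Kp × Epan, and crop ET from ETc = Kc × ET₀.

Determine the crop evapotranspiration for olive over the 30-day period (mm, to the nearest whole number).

ET₀ = 0.56 × 11.4 = 6.3840 mm/d
ETc = Kc × ET₀ = 0.64 × 6.3840 = 4.0858 mm/d
Over 30 days: 4.0858 × 30 = 122.574 mm

123 mm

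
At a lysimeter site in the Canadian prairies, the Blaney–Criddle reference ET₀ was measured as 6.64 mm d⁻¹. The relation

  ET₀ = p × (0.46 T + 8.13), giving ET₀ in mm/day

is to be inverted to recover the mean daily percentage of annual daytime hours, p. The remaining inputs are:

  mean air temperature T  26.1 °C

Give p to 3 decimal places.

0.330

p = ET₀ / (0.46 T + 8.13) = 6.64 / (0.46 × 26.1 + 8.13) = 6.64 / 20.136 = 0.3298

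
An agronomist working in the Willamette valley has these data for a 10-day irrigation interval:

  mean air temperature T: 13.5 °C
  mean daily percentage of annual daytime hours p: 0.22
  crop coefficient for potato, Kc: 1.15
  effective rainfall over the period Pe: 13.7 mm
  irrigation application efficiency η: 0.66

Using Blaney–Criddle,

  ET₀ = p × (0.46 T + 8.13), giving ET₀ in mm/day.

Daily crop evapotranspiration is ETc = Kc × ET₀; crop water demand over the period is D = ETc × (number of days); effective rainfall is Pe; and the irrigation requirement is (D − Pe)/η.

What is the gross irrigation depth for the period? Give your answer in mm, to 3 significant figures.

ET₀ = 0.22 × (0.46 × 13.5 + 8.13) = 0.22 × 14.340 = 3.1548 mm/d
ETc = Kc × ET₀ = 1.15 × 3.1548 = 3.6280 mm/d
Crop demand D = ETc × 10 d = 3.6280 × 10 = 36.280 mm
D − Pe = 36.280 − 13.7 = 22.580 mm
Gross irrigation = 22.580 / 0.66 = 34.212 mm

34.2 mm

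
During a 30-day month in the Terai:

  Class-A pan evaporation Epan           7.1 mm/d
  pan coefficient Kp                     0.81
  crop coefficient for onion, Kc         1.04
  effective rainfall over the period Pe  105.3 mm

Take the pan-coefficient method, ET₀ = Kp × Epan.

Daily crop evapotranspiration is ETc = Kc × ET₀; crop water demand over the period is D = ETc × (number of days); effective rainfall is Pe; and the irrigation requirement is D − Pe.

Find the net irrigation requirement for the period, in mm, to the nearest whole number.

ET₀ = 0.81 × 7.1 = 5.7510 mm/d
ETc = Kc × ET₀ = 1.04 × 5.7510 = 5.9810 mm/d
Crop demand D = ETc × 30 d = 5.9810 × 30 = 179.430 mm
D − Pe = 179.430 − 105.3 = 74.130 mm

74 mm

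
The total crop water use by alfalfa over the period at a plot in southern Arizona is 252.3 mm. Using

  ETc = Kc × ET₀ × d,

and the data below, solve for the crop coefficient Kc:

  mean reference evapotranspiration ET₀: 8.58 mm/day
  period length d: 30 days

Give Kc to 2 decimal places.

ETc = Kc × ET₀ × d  ⇒  Kc = ETc / (ET₀ × d)
Kc = 252.3 / (8.58 × 30) = 252.3 / 257.40 = 0.9802

0.98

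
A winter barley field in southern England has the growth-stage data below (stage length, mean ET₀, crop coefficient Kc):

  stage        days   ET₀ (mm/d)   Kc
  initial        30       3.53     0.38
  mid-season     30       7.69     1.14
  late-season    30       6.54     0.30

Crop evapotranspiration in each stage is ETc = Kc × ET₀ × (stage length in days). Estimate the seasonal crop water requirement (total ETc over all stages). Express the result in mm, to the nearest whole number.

362 mm

initial: 0.38 × 3.53 × 30 = 40.24 mm
mid-season: 1.14 × 7.69 × 30 = 263.00 mm
late-season: 0.30 × 6.54 × 30 = 58.86 mm
Seasonal total = 362.10 mm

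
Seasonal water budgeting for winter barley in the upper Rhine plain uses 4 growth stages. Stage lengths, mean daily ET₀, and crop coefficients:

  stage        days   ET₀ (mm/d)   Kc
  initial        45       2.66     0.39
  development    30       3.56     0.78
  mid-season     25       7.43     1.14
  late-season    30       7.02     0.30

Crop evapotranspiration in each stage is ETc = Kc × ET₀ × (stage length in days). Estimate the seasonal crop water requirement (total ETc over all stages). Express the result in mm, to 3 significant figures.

initial: 0.39 × 2.66 × 45 = 46.68 mm
development: 0.78 × 3.56 × 30 = 83.30 mm
mid-season: 1.14 × 7.43 × 25 = 211.76 mm
late-season: 0.30 × 7.02 × 30 = 63.18 mm
Seasonal total = 404.92 mm

405 mm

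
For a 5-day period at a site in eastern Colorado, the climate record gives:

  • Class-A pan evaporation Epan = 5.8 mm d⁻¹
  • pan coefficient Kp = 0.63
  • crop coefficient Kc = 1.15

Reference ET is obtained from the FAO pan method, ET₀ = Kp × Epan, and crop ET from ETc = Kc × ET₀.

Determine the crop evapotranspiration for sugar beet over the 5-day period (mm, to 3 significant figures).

21.0 mm

ET₀ = 0.63 × 5.8 = 3.6540 mm/d
ETc = Kc × ET₀ = 1.15 × 3.6540 = 4.2021 mm/d
Over 5 days: 4.2021 × 5 = 21.011 mm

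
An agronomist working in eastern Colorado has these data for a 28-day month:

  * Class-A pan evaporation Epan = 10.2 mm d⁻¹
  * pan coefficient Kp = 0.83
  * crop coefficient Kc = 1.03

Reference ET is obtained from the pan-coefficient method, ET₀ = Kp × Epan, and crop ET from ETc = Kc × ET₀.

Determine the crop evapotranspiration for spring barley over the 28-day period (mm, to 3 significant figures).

244 mm

ET₀ = 0.83 × 10.2 = 8.4660 mm/d
ETc = Kc × ET₀ = 1.03 × 8.4660 = 8.7200 mm/d
Over 28 days: 8.7200 × 28 = 244.160 mm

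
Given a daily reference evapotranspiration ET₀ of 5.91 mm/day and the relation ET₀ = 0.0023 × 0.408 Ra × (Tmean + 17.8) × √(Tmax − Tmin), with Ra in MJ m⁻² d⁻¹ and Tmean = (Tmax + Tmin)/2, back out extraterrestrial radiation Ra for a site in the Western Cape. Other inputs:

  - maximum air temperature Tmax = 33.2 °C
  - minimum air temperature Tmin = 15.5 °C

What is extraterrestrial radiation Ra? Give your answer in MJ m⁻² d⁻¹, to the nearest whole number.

Tmean = (33.2+15.5)/2 = 24.35 °C; ΔT = 17.7
Ra = ET₀ / [0.0023 × 0.408 × (Tmean+17.8) × √ΔT]
   = 5.91 / (0.0023 × 0.408 × 42.15 × 4.2071) = 35.516 MJ m⁻² d⁻¹

36 MJ m⁻² d⁻¹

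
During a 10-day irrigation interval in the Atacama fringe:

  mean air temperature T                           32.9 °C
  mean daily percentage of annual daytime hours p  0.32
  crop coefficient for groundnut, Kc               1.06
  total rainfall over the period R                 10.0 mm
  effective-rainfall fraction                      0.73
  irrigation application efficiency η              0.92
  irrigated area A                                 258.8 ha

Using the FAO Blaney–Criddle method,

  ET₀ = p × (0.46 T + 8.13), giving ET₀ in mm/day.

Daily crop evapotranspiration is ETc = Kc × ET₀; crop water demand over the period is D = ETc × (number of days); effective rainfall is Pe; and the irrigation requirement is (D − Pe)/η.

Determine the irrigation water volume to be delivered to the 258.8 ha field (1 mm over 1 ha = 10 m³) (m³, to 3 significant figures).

ET₀ = 0.32 × (0.46 × 32.9 + 8.13) = 0.32 × 23.264 = 7.4445 mm/d
ETc = Kc × ET₀ = 1.06 × 7.4445 = 7.8912 mm/d
Crop demand D = ETc × 10 d = 7.8912 × 10 = 78.912 mm
Pe = 0.73 × 10.0 = 7.300 mm
D − Pe = 78.912 − 7.300 = 71.612 mm
Gross irrigation = 71.612 / 0.92 = 77.839 mm
Volume = 77.839 mm × 258.8 ha × 10 = 201447.3 m³

201000 m³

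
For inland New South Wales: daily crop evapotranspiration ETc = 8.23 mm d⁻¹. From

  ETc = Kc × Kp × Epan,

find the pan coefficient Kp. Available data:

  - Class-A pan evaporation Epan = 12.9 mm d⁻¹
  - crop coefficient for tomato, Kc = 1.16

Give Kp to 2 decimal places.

0.55

ETc = Kc × Kp × Epan  ⇒  Kp = ETc / (Kc × Epan)
Kp = 8.23 / (1.16 × 12.9) = 8.23 / 14.964 = 0.5500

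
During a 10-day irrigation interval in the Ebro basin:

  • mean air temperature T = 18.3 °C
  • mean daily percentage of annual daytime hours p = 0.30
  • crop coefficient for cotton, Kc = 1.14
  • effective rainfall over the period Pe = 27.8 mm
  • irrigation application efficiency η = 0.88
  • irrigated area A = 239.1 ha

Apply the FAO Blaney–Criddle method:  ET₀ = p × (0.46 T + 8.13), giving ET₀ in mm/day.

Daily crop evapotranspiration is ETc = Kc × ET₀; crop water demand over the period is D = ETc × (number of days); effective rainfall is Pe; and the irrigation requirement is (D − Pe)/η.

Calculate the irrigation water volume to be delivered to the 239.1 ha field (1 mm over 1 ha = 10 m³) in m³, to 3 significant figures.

78200 m³

ET₀ = 0.30 × (0.46 × 18.3 + 8.13) = 0.30 × 16.548 = 4.9644 mm/d
ETc = Kc × ET₀ = 1.14 × 4.9644 = 5.6594 mm/d
Crop demand D = ETc × 10 d = 5.6594 × 10 = 56.594 mm
D − Pe = 56.594 − 27.8 = 28.794 mm
Gross irrigation = 28.794 / 0.88 = 32.720 mm
Volume = 32.720 mm × 239.1 ha × 10 = 78233.5 m³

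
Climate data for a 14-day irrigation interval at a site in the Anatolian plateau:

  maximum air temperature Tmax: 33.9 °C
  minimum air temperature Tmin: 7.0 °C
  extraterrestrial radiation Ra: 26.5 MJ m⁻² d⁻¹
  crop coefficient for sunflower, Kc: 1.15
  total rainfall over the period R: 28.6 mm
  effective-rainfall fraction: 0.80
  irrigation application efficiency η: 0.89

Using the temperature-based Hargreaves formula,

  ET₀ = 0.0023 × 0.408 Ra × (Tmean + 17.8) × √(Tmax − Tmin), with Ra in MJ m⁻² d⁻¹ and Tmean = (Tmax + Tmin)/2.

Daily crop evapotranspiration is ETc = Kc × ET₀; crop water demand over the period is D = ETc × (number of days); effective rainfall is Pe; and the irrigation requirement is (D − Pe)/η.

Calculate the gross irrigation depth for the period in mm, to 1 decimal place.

Tmean = (33.9 + 7.0)/2 = 20.45 °C
0.408 Ra = 0.408 × 26.5 = 10.8120 mm/d equivalent
ET₀ = 0.0023 × 10.8120 × (20.45 + 17.8) × √26.9 = 0.0023 × 10.8120 × 38.25 × 5.1865 = 4.9333 mm/d
ETc = Kc × ET₀ = 1.15 × 4.9333 = 5.6733 mm/d
Crop demand D = ETc × 14 d = 5.6733 × 14 = 79.426 mm
Pe = 0.80 × 28.6 = 22.880 mm
D − Pe = 79.426 − 22.880 = 56.546 mm
Gross irrigation = 56.546 / 0.89 = 63.535 mm

63.5 mm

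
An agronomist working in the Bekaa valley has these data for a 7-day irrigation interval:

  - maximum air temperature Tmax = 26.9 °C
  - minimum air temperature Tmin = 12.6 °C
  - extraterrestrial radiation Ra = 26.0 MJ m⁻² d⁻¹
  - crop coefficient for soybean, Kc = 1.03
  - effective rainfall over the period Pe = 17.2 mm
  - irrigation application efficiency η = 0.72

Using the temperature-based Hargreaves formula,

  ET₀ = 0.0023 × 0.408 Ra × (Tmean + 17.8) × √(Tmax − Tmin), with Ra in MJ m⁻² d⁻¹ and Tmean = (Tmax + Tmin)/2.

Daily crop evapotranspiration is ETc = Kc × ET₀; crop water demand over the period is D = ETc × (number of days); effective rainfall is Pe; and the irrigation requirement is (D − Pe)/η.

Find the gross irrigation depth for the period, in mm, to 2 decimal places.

Tmean = (26.9 + 12.6)/2 = 19.75 °C
0.408 Ra = 0.408 × 26.0 = 10.6080 mm/d equivalent
ET₀ = 0.0023 × 10.6080 × (19.75 + 17.8) × √14.3 = 0.0023 × 10.6080 × 37.55 × 3.7815 = 3.4645 mm/d
ETc = Kc × ET₀ = 1.03 × 3.4645 = 3.5684 mm/d
Crop demand D = ETc × 7 d = 3.5684 × 7 = 24.979 mm
D − Pe = 24.979 − 17.2 = 7.779 mm
Gross irrigation = 7.779 / 0.72 = 10.804 mm

10.80 mm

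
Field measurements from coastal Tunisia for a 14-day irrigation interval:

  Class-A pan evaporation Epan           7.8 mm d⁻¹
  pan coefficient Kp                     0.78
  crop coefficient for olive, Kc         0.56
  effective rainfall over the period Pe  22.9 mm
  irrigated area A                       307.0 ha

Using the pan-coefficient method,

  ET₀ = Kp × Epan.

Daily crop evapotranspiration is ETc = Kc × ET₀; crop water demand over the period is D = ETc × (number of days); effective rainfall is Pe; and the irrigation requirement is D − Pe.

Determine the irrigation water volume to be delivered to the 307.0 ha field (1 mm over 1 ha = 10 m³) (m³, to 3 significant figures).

76100 m³

ET₀ = 0.78 × 7.8 = 6.0840 mm/d
ETc = Kc × ET₀ = 0.56 × 6.0840 = 3.4070 mm/d
Crop demand D = ETc × 14 d = 3.4070 × 14 = 47.698 mm
D − Pe = 47.698 − 22.9 = 24.798 mm
Volume = 24.798 mm × 307.0 ha × 10 = 76129.9 m³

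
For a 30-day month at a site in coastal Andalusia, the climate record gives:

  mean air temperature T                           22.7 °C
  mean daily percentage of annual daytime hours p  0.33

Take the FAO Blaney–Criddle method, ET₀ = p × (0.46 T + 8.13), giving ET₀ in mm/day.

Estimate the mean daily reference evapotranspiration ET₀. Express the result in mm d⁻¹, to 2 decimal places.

ET₀ = 0.33 × (0.46 × 22.7 + 8.13) = 0.33 × 18.572 = 6.1288 mm/d

6.13 mm d⁻¹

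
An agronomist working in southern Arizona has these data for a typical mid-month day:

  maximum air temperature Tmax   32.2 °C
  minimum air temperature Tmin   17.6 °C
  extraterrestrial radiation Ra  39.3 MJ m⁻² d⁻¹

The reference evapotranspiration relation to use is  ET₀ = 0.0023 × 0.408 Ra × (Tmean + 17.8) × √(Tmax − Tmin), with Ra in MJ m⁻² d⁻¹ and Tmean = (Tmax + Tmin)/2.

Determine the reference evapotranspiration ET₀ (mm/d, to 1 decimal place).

Tmean = (32.2 + 17.6)/2 = 24.90 °C
0.408 Ra = 0.408 × 39.3 = 16.0344 mm/d equivalent
ET₀ = 0.0023 × 16.0344 × (24.90 + 17.8) × √14.6 = 0.0023 × 16.0344 × 42.70 × 3.8210 = 6.0171 mm/d

6.0 mm/d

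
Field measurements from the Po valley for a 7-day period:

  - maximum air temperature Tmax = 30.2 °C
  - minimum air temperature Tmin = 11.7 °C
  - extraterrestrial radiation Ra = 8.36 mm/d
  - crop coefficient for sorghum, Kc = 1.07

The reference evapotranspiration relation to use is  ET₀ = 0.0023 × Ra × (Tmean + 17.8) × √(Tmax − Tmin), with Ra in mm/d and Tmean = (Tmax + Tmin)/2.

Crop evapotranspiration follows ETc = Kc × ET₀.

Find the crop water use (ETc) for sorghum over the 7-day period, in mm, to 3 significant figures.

24.0 mm

Tmean = (30.2 + 11.7)/2 = 20.95 °C
ET₀ = 0.0023 × 8.36 × (20.95 + 17.8) × √18.5 = 0.0023 × 8.36 × 38.75 × 4.3012 = 3.2048 mm/d
ETc = Kc × ET₀ = 1.07 × 3.2048 = 3.4291 mm/d
Over 7 days: 3.4291 × 7 = 24.004 mm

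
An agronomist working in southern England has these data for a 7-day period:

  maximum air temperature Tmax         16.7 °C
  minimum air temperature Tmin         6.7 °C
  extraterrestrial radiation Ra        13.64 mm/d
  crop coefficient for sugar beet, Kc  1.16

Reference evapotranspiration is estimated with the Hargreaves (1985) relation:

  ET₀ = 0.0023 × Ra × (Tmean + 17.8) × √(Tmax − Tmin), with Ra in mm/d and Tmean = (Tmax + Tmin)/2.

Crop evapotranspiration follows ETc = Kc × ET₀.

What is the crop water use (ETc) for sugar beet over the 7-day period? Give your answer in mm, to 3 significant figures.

23.8 mm

Tmean = (16.7 + 6.7)/2 = 11.70 °C
ET₀ = 0.0023 × 13.64 × (11.70 + 17.8) × √10.0 = 0.0023 × 13.64 × 29.50 × 3.1623 = 2.9266 mm/d
ETc = Kc × ET₀ = 1.16 × 2.9266 = 3.3949 mm/d
Over 7 days: 3.3949 × 7 = 23.764 mm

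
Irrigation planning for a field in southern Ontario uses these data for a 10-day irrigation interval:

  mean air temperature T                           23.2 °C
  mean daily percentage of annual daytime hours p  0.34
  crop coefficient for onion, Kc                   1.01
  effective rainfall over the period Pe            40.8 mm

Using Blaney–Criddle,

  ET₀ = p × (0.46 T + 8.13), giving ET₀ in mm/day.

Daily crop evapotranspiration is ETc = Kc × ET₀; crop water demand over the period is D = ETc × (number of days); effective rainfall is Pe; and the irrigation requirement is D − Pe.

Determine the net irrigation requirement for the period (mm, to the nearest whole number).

24 mm

ET₀ = 0.34 × (0.46 × 23.2 + 8.13) = 0.34 × 18.802 = 6.3927 mm/d
ETc = Kc × ET₀ = 1.01 × 6.3927 = 6.4566 mm/d
Crop demand D = ETc × 10 d = 6.4566 × 10 = 64.566 mm
D − Pe = 64.566 − 40.8 = 23.766 mm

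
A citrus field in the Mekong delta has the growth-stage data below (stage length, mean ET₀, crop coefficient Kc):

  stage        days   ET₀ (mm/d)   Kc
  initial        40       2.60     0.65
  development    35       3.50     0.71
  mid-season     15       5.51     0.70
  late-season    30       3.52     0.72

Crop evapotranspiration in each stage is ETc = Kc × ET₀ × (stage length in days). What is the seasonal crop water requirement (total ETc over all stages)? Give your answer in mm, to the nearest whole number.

288 mm

initial: 0.65 × 2.60 × 40 = 67.60 mm
development: 0.71 × 3.50 × 35 = 86.98 mm
mid-season: 0.70 × 5.51 × 15 = 57.86 mm
late-season: 0.72 × 3.52 × 30 = 76.03 mm
Seasonal total = 288.47 mm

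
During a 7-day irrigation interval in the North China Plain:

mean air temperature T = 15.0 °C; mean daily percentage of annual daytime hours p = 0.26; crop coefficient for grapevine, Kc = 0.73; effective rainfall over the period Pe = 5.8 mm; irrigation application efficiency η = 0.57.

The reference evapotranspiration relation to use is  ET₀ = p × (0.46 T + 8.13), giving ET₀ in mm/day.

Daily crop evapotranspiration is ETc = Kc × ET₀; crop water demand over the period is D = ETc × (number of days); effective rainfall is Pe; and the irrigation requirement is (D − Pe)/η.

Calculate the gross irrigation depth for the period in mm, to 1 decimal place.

24.9 mm

ET₀ = 0.26 × (0.46 × 15.0 + 8.13) = 0.26 × 15.030 = 3.9078 mm/d
ETc = Kc × ET₀ = 0.73 × 3.9078 = 2.8527 mm/d
Crop demand D = ETc × 7 d = 2.8527 × 7 = 19.969 mm
D − Pe = 19.969 − 5.8 = 14.169 mm
Gross irrigation = 14.169 / 0.57 = 24.858 mm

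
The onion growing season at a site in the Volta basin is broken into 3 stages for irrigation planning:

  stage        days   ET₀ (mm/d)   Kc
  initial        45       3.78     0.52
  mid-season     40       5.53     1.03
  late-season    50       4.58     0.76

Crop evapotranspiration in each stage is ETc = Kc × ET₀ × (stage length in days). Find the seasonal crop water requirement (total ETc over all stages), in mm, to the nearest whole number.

initial: 0.52 × 3.78 × 45 = 88.45 mm
mid-season: 1.03 × 5.53 × 40 = 227.84 mm
late-season: 0.76 × 4.58 × 50 = 174.04 mm
Seasonal total = 490.33 mm

490 mm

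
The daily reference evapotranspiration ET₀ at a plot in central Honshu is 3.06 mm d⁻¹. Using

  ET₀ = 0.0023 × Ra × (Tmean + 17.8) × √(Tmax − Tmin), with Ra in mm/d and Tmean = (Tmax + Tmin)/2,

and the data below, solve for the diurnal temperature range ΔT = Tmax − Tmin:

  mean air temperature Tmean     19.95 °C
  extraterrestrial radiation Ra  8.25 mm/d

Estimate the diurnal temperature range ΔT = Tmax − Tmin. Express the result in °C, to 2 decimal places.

18.25 °C

√ΔT = ET₀ / [0.0023 × Ra × (Tmean+17.8)] = 3.06 / (0.0023 × 8.25 × 37.75) = 4.2719
ΔT = 4.2719² = 18.249 °C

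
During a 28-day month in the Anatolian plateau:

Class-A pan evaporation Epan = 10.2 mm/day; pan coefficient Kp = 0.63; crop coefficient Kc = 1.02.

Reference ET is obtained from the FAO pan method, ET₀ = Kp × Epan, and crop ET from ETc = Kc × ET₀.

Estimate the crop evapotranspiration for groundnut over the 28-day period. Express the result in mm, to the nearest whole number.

184 mm

ET₀ = 0.63 × 10.2 = 6.4260 mm/d
ETc = Kc × ET₀ = 1.02 × 6.4260 = 6.5545 mm/d
Over 28 days: 6.5545 × 28 = 183.526 mm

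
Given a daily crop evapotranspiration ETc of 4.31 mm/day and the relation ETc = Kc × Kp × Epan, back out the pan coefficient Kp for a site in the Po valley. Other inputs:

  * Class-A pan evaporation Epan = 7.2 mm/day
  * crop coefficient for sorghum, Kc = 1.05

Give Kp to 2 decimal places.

0.57

ETc = Kc × Kp × Epan  ⇒  Kp = ETc / (Kc × Epan)
Kp = 4.31 / (1.05 × 7.2) = 4.31 / 7.560 = 0.5701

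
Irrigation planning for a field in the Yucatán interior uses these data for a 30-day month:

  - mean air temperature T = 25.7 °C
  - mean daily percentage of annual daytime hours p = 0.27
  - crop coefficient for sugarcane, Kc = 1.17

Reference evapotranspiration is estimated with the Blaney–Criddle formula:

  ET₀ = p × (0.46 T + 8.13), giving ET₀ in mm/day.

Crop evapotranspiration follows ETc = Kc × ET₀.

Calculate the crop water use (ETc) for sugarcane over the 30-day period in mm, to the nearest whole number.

ET₀ = 0.27 × (0.46 × 25.7 + 8.13) = 0.27 × 19.952 = 5.3870 mm/d
ETc = Kc × ET₀ = 1.17 × 5.3870 = 6.3028 mm/d
Over 30 days: 6.3028 × 30 = 189.084 mm

189 mm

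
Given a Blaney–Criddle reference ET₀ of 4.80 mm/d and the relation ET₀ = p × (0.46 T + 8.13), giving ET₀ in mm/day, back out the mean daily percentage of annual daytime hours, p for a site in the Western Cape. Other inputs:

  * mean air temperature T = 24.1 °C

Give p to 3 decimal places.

p = ET₀ / (0.46 T + 8.13) = 4.80 / (0.46 × 24.1 + 8.13) = 4.80 / 19.216 = 0.2498

0.250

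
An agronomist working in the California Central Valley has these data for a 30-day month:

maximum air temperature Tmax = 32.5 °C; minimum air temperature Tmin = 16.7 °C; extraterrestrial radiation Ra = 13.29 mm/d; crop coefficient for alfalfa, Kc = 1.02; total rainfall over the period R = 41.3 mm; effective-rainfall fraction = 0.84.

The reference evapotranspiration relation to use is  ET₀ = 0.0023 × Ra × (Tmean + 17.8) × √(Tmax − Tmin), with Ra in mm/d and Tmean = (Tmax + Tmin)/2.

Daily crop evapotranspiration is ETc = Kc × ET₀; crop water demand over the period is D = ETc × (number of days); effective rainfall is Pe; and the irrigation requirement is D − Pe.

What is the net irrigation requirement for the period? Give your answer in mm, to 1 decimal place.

122.9 mm

Tmean = (32.5 + 16.7)/2 = 24.60 °C
ET₀ = 0.0023 × 13.29 × (24.60 + 17.8) × √15.8 = 0.0023 × 13.29 × 42.40 × 3.9749 = 5.1516 mm/d
ETc = Kc × ET₀ = 1.02 × 5.1516 = 5.2546 mm/d
Crop demand D = ETc × 30 d = 5.2546 × 30 = 157.638 mm
Pe = 0.84 × 41.3 = 34.692 mm
D − Pe = 157.638 − 34.692 = 122.946 mm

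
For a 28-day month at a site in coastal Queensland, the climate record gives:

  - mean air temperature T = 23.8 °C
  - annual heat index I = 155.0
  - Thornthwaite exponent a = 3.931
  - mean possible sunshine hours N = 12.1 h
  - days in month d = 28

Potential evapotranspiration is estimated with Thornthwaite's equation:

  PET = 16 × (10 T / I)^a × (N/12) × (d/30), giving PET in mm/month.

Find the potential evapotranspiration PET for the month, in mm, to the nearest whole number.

81 mm

10T/I = 10 × 23.8 / 155.0 = 1.5355
(10T/I)^a = 1.5355^3.931 = 5.3969
Uncorrected PET = 16 × 5.3969 = 86.350 mm
Correction = (N/12)(d/30) = (12.1/12)(28/30) = 0.9411
PET = 86.350 × 0.9411 = 81.264 mm/month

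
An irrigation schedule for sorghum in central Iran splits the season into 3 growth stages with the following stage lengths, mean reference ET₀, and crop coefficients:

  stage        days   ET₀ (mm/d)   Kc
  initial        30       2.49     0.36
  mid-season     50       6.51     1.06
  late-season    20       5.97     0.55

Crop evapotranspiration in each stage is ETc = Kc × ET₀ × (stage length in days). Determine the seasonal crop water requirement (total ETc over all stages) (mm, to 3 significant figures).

438 mm

initial: 0.36 × 2.49 × 30 = 26.89 mm
mid-season: 1.06 × 6.51 × 50 = 345.03 mm
late-season: 0.55 × 5.97 × 20 = 65.67 mm
Seasonal total = 437.59 mm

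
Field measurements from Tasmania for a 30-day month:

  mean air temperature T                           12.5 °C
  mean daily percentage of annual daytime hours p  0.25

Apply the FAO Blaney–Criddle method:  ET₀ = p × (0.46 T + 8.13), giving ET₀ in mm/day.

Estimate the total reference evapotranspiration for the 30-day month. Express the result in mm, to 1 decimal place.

ET₀ = 0.25 × (0.46 × 12.5 + 8.13) = 0.25 × 13.880 = 3.4700 mm/d
Monthly total = 3.4700 × 30 = 104.100 mm

104.1 mm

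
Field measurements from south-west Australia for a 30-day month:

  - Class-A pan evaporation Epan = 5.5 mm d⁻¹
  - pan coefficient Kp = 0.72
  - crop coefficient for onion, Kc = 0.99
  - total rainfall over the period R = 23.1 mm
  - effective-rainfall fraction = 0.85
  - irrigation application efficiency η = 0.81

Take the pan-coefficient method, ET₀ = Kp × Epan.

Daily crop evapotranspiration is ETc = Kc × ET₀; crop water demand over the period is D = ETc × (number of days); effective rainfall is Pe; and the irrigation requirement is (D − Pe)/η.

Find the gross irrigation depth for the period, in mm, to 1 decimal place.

121.0 mm

ET₀ = 0.72 × 5.5 = 3.9600 mm/d
ETc = Kc × ET₀ = 0.99 × 3.9600 = 3.9204 mm/d
Crop demand D = ETc × 30 d = 3.9204 × 30 = 117.612 mm
Pe = 0.85 × 23.1 = 19.635 mm
D − Pe = 117.612 − 19.635 = 97.977 mm
Gross irrigation = 97.977 / 0.81 = 120.959 mm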